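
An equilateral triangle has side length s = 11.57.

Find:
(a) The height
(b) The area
(a) Height h = s·√3/2 = 11.57·√3/2 = 10.02
(b) Area = (√3/4)·s² = (√3/4)·11.57² = (√3/4)·133.865 = 57.97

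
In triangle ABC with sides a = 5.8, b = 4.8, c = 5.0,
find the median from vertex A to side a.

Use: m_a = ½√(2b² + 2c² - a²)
m_a = ½√(2·4.8² + 2·5.0² - 5.8²)
m_a = ½√(46.08 + 50 - 33.64) = ½√62.44 = 3.951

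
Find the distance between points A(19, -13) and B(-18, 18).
Using the distance formula: d = sqrt((x₂-x₁)² + (y₂-y₁)²)
dx = (-18) - 19 = -37
dy = 18 - (-13) = 31
d = sqrt((-37)² + 31²) = sqrt(1369 + 961) = sqrt(2330) = 48.27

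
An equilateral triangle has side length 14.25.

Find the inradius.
For an equilateral triangle, r = s/(2√3) where s is the side.
r = 14.25/(2√3) = 14.25/3.464102 = 4.114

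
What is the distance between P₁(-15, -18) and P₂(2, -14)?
Using the distance formula: d = sqrt((x₂-x₁)² + (y₂-y₁)²)
dx = 2 - (-15) = 17
dy = (-14) - (-18) = 4
d = sqrt(17² + 4²) = sqrt(289 + 16) = sqrt(305) = 17.46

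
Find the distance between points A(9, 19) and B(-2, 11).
Using the distance formula: d = sqrt((x₂-x₁)² + (y₂-y₁)²)
dx = (-2) - 9 = -11
dy = 11 - 19 = -8
d = sqrt((-11)² + (-8)²) = sqrt(121 + 64) = sqrt(185) = 13.60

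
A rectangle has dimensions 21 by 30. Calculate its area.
Area = length * width
Area = 21 * 30
Area = 630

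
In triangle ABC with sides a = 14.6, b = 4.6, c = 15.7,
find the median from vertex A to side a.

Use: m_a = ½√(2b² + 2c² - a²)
m_a = ½√(2·4.6² + 2·15.7² - 14.6²)
m_a = ½√(42.32 + 492.98 - 213.16) = ½√322.14 = 8.974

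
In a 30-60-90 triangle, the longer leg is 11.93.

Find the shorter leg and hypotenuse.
In a 30-60-90 triangle, sides are in ratio 1 : √3 : 2.
Long leg = short leg·√3  →  short leg = 11.93/√3 = 6.888
Hypotenuse = 2·(short leg) = 2·11.93/√3 = 13.78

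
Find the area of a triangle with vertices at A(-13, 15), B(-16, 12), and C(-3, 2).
Using the coordinate formula: Area = (1/2)|x₁(y₂-y₃) + x₂(y₃-y₁) + x₃(y₁-y₂)|
Area = (1/2)|(-13)(12-2) + (-16)(2-15) + (-3)(15-12)|
Area = (1/2)|(-13)*10 + (-16)*(-13) + (-3)*3|
Area = (1/2)|(-130) + 208 + (-9)|
Area = (1/2)*69 = 34.50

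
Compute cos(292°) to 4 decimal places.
cos(292 degrees) = 0.3746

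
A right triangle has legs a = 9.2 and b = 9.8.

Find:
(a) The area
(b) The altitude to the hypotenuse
(a) Area = ½ab = ½·9.2·9.8 = 45.08
(b) Hypotenuse c = √(9.2² + 9.8²) = √180.68 = 13.4417
    Area = ½·c·h_c  →  h_c = 2·Area/c = 2·45.08/13.4417 = 6.707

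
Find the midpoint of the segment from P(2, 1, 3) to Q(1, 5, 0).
Midpoint = ((2+1)/2, (1+5)/2, (3+0)/2) = (1.5, 3, 1.5)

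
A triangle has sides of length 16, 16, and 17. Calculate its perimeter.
Perimeter = sum of all sides
Perimeter = 16 + 16 + 17
Perimeter = 49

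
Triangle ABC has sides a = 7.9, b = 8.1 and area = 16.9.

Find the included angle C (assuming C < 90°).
Area = ½ab·sin(C)  →  sin(C) = 2·Area/(ab)
sin(C) = 2·16.9/(7.9·8.1) = 0.528208
C = arcsin(0.528208) = 31.88°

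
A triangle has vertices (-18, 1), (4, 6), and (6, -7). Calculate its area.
Using the coordinate formula: Area = (1/2)|x₁(y₂-y₃) + x₂(y₃-y₁) + x₃(y₁-y₂)|
Area = (1/2)|(-18)(6-(-7)) + 4((-7)-1) + 6(1-6)|
Area = (1/2)|(-18)*13 + 4*(-8) + 6*(-5)|
Area = (1/2)|(-234) + (-32) + (-30)|
Area = (1/2)*296 = 148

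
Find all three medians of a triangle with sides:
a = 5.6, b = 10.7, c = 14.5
Using m_x = ½√(2y² + 2z² - x²):
m_a = ½√(2·10.7² + 2·14.5² - 5.6²) = ½√618.12 = 12.43
m_b = ½√(2·5.6² + 2·14.5² - 10.7²) = ½√368.73 = 9.601
m_c = ½√(2·5.6² + 2·10.7² - 14.5²) = ½√81.45 = 4.512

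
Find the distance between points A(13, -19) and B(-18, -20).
Using the distance formula: d = sqrt((x₂-x₁)² + (y₂-y₁)²)
dx = (-18) - 13 = -31
dy = (-20) - (-19) = -1
d = sqrt((-31)² + (-1)²) = sqrt(961 + 1) = sqrt(962) = 31.02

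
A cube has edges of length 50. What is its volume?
Volume = s³
Volume = 50³
Volume = 125000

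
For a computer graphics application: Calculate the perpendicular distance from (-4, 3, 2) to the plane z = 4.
d = |0(-4) + 0(3) + 1(2) - (4)| / √(0² + 0² + 1²) = 2/√1 = 2.0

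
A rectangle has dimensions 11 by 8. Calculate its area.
Area = length * width
Area = 11 * 8
Area = 88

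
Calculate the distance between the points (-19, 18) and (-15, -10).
Using the distance formula: d = sqrt((x₂-x₁)² + (y₂-y₁)²)
dx = (-15) - (-19) = 4
dy = (-10) - 18 = -28
d = sqrt(4² + (-28)²) = sqrt(16 + 784) = sqrt(800) = 28.28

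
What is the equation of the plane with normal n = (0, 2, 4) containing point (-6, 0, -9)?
d = n·P = (0)(-6) + (2)(0) + (4)(-9) = -36
Plane: 2y + 4z = -36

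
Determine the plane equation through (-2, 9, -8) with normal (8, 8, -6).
d = n·P = (8)(-2) + (8)(9) + (-6)(-8) = 104
Plane: 8x + 8y - 6z = 104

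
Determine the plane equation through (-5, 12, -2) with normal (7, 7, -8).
d = n·P = (7)(-5) + (7)(12) + (-8)(-2) = 65
Plane: 7x + 7y - 8z = 65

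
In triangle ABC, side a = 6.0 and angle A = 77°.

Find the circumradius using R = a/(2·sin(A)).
R = a/(2·sin(A)) = 6.0/(2·sin(77°))
R = 6.0/(2·0.974370) = 6.0/1.948740 = 3.079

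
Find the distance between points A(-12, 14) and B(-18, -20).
Using the distance formula: d = sqrt((x₂-x₁)² + (y₂-y₁)²)
dx = (-18) - (-12) = -6
dy = (-20) - 14 = -34
d = sqrt((-6)² + (-34)²) = sqrt(36 + 1156) = sqrt(1192) = 34.53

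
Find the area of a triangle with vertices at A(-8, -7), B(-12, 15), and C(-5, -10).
Using the coordinate formula: Area = (1/2)|x₁(y₂-y₃) + x₂(y₃-y₁) + x₃(y₁-y₂)|
Area = (1/2)|(-8)(15-(-10)) + (-12)((-10)-(-7)) + (-5)((-7)-15)|
Area = (1/2)|(-8)*25 + (-12)*(-3) + (-5)*(-22)|
Area = (1/2)|(-200) + 36 + 110|
Area = (1/2)*54 = 27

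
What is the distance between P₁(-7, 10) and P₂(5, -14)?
Using the distance formula: d = sqrt((x₂-x₁)² + (y₂-y₁)²)
dx = 5 - (-7) = 12
dy = (-14) - 10 = -24
d = sqrt(12² + (-24)²) = sqrt(144 + 576) = sqrt(720) = 26.83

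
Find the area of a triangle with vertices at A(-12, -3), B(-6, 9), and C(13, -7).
Using the coordinate formula: Area = (1/2)|x₁(y₂-y₃) + x₂(y₃-y₁) + x₃(y₁-y₂)|
Area = (1/2)|(-12)(9-(-7)) + (-6)((-7)-(-3)) + 13((-3)-9)|
Area = (1/2)|(-12)*16 + (-6)*(-4) + 13*(-12)|
Area = (1/2)|(-192) + 24 + (-156)|
Area = (1/2)*324 = 162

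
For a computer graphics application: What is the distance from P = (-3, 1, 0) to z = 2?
d = |0(-3) + 0(1) + 1(0) - (2)| / √(0² + 0² + 1²) = 2/√1 = 2.0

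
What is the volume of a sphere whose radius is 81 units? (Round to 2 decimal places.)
Volume = (4/3) * pi * r³
Volume = (4/3) * pi * 81³
Volume = (4/3) * pi * 531441
Volume = 2226094.86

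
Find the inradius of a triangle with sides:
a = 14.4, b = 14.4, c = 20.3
s = (a+b+c)/2 = (14.4+14.4+20.3)/2 = 24.55
Area = √(s(s-a)(s-b)(s-c)) = √(24.55·10.15·10.15·4.25) = 103.678
r = Area/s = 103.678/24.55 = 4.223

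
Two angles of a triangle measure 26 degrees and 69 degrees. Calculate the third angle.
Sum of angles in a triangle = 180 degrees
Third angle = 180 - 26 - 69
Third angle = 85 degrees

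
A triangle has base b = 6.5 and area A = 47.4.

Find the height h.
A = ½bh  →  h = 2A/b
h = 2·47.4/6.5 = 14.58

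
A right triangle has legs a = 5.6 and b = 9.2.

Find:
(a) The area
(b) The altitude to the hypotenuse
(a) Area = ½ab = ½·5.6·9.2 = 25.76
(b) Hypotenuse c = √(5.6² + 9.2²) = √116 = 10.7703
    Area = ½·c·h_c  →  h_c = 2·Area/c = 2·25.76/10.7703 = 4.784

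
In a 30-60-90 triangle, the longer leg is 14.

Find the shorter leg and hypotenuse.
In a 30-60-90 triangle, sides are in ratio 1 : √3 : 2.
Long leg = short leg·√3  →  short leg = 14/√3 = 8.083
Hypotenuse = 2·(short leg) = 2·14/√3 = 16.17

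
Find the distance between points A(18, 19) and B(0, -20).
Using the distance formula: d = sqrt((x₂-x₁)² + (y₂-y₁)²)
dx = 0 - 18 = -18
dy = (-20) - 19 = -39
d = sqrt((-18)² + (-39)²) = sqrt(324 + 1521) = sqrt(1845) = 42.95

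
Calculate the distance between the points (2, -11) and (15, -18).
Using the distance formula: d = sqrt((x₂-x₁)² + (y₂-y₁)²)
dx = 15 - 2 = 13
dy = (-18) - (-11) = -7
d = sqrt(13² + (-7)²) = sqrt(169 + 49) = sqrt(218) = 14.76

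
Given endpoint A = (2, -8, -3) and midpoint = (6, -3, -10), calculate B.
B = (2×6 - 2, 2×(-3) - (-8), 2×(-10) - (-3)) = (10, 2, -17)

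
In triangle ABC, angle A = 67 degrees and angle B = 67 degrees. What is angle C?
Sum of angles in a triangle = 180 degrees
Third angle = 180 - 67 - 67
Third angle = 46 degrees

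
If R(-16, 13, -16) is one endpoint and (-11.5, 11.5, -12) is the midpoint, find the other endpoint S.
S = (2×(-11.5) - (-16), 2×11.5 - 13, 2×(-12) - (-16)) = (-7, 10, -8)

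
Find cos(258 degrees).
cos(258 degrees) = -0.2079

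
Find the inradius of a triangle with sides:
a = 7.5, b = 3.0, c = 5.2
s = (a+b+c)/2 = (7.5+3.0+5.2)/2 = 7.85
Area = √(s(s-a)(s-b)(s-c)) = √(7.85·0.35·4.85·2.65) = 5.94241
r = Area/s = 5.94241/7.85 = 0.757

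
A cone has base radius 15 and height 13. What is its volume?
Volume = (1/3) * pi * r² * h
Volume = (1/3) * pi * 15² * 13
Volume = (1/3) * pi * 225 * 13
Volume = (1/3) * pi * 2925
Volume = 3063.05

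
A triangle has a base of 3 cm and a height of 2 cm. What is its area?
Area = (1/2) * base * height
Area = (1/2) * 3 * 2
Area = 3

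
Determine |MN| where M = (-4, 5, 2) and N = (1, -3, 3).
d = √[(5)² + (-8)² + (1)²] = √90 = 9.487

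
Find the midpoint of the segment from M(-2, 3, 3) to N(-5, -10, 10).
Midpoint = ((-2-5)/2, (3-10)/2, (3+10)/2) = (-3.5, -3.5, 6.5)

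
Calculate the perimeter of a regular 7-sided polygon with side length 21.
Perimeter = number of sides * side length
Perimeter = 7 * 21
Perimeter = 147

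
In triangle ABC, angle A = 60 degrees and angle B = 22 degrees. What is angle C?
Sum of angles in a triangle = 180 degrees
Third angle = 180 - 60 - 22
Third angle = 98 degrees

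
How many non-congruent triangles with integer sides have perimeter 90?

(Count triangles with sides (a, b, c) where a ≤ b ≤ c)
With a ≤ b ≤ c and a + b + c = 90, the triangle inequality a + b > c gives c < 90/2, so c ≤ 44.
Iterate a from 1 to ⌊p/3⌋ = 30; for each a, b ranges from a to ⌊(p−a)/2⌋ with c = p − a − b, keeping only c ≥ b.
Triples: (2, 44, 44), (3, 43, 44), (4, 42, 44), …
Count = 169 triangles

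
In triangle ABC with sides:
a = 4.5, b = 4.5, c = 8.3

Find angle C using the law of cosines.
cos(C) = (a² + b² - c²)/(2ab)
cos(C) = (4.5² + 4.5² - 8.3²)/(2·4.5·4.5) = -28.39/40.5 = -0.700988
C = arccos(-0.700988) = 134.5°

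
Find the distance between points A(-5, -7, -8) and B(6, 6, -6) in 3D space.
d = √[(11)² + (13)² + (2)²] = √294 = 17.15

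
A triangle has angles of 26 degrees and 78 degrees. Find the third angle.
Sum of angles in a triangle = 180 degrees
Third angle = 180 - 26 - 78
Third angle = 76 degrees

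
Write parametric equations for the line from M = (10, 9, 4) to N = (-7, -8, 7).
Direction vector d = N - M = (-17, -17, 3)
x = 10 - 17t, y = 9 - 17t, z = 4 + 3t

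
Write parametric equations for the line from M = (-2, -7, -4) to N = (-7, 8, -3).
Direction vector d = N - M = (-5, 15, 1)
x = -2 - 5t, y = -7 + 15t, z = -4 + t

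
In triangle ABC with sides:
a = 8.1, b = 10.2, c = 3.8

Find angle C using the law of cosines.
cos(C) = (a² + b² - c²)/(2ab)
cos(C) = (8.1² + 10.2² - 3.8²)/(2·8.1·10.2) = 155.21/165.24 = 0.939300
C = arccos(0.939300) = 20.07°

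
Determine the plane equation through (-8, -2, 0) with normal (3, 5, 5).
d = n·P = (3)(-8) + (5)(-2) + (5)(0) = -34
Plane: 3x + 5y + 5z = -34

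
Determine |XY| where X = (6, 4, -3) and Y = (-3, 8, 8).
d = √[(-9)² + (4)² + (11)²] = √218 = 14.76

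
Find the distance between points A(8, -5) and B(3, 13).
Using the distance formula: d = sqrt((x₂-x₁)² + (y₂-y₁)²)
dx = 3 - 8 = -5
dy = 13 - (-5) = 18
d = sqrt((-5)² + 18²) = sqrt(25 + 324) = sqrt(349) = 18.68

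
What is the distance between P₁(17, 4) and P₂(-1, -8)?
Using the distance formula: d = sqrt((x₂-x₁)² + (y₂-y₁)²)
dx = (-1) - 17 = -18
dy = (-8) - 4 = -12
d = sqrt((-18)² + (-12)²) = sqrt(324 + 144) = sqrt(468) = 21.63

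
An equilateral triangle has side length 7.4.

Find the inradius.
For an equilateral triangle, r = s/(2√3) where s is the side.
r = 7.4/(2√3) = 7.4/3.464102 = 2.136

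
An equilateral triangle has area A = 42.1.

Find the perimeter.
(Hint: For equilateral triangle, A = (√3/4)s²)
A = (√3/4)s²  →  s² = 4A/√3 = 4·42.1/√3 = 97.2258
s = 9.86031
Perimeter = 3s = 29.58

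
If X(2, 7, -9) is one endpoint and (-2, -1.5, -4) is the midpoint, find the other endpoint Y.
Y = (2×(-2) - 2, 2×(-1.5) - 7, 2×(-4) - (-9)) = (-6, -10, 1)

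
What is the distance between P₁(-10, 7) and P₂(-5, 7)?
Using the distance formula: d = sqrt((x₂-x₁)² + (y₂-y₁)²)
dx = (-5) - (-10) = 5
dy = 7 - 7 = 0
d = sqrt(5² + 0²) = sqrt(25 + 0) = sqrt(25) = 5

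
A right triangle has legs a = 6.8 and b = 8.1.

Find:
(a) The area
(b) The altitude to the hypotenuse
(a) Area = ½ab = ½·6.8·8.1 = 27.54
(b) Hypotenuse c = √(6.8² + 8.1²) = √111.85 = 10.5759
    Area = ½·c·h_c  →  h_c = 2·Area/c = 2·27.54/10.5759 = 5.208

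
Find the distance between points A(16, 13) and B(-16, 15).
Using the distance formula: d = sqrt((x₂-x₁)² + (y₂-y₁)²)
dx = (-16) - 16 = -32
dy = 15 - 13 = 2
d = sqrt((-32)² + 2²) = sqrt(1024 + 4) = sqrt(1028) = 32.06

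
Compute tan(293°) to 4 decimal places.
tan(293 degrees) = -2.3559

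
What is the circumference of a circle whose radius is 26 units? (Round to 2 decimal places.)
Circumference = 2 * pi * r
Circumference = 2 * pi * 26
Circumference = 163.36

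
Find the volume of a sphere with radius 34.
Volume = (4/3) * pi * r³
Volume = (4/3) * pi * 34³
Volume = (4/3) * pi * 39304
Volume = 164636.21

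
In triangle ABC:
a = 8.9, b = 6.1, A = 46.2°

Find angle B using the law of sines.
sin(B)/b = sin(A)/a
sin(B) = b·sin(A)/a = 6.1·sin(46.2°)/8.9 = 0.494690
B = arcsin(0.494690) = 29.65°  (b ≤ a, so B ≤ A and the acute solution is unique)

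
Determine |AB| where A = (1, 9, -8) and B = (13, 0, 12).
d = √[(12)² + (-9)² + (20)²] = √625 = 25.0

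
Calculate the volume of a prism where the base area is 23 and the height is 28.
Volume = base area * height
Volume = 23 * 28
Volume = 644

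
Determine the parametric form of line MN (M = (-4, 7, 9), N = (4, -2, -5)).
Direction vector d = N - M = (8, -9, -14)
x = -4 + 8t, y = 7 - 9t, z = 9 - 14t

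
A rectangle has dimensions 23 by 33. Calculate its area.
Area = length * width
Area = 23 * 33
Area = 759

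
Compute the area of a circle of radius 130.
Area = pi * r²
Area = pi * 130²
Area = pi * 16900
Area = 53092.92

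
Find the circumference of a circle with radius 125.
Circumference = 2 * pi * r
Circumference = 2 * pi * 125
Circumference = 785.40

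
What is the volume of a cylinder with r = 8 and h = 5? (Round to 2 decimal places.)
Volume = pi * r² * h
Volume = pi * 8² * 5
Volume = pi * 64 * 5
Volume = pi * 320
Volume = 1005.31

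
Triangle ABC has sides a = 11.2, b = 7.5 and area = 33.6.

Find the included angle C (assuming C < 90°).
Area = ½ab·sin(C)  →  sin(C) = 2·Area/(ab)
sin(C) = 2·33.6/(11.2·7.5) = 0.800000
C = arcsin(0.800000) = 53.13°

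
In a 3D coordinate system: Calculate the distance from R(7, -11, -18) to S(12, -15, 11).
d = √[(5)² + (-4)² + (29)²] = √882 = 29.7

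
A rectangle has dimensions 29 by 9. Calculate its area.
Area = length * width
Area = 29 * 9
Area = 261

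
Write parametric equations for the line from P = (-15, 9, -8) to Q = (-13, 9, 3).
Direction vector d = Q - P = (2, 0, 11)
x = -15 + 2t, y = 9, z = -8 + 11t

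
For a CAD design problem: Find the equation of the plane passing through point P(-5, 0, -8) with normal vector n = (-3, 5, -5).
d = n·P = (-3)(-5) + (5)(0) + (-5)(-8) = 55
Plane: -3x + 5y - 5z = 55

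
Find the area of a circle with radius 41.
Area = pi * r²
Area = pi * 41²
Area = pi * 1681
Area = 5281.02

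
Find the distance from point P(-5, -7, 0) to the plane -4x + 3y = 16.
d = |(-4)(-5) + 3(-7) + 0(0) - (16)| / √((-4)² + 3² + 0²) = 17/√25 = 3.4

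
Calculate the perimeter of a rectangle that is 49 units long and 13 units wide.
Perimeter = 2 * (length + width)
Perimeter = 2 * (49 + 13)
Perimeter = 2 * 62
Perimeter = 124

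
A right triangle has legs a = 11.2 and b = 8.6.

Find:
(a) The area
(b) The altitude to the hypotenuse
(a) Area = ½ab = ½·11.2·8.6 = 48.16
(b) Hypotenuse c = √(11.2² + 8.6²) = √199.4 = 14.1209
    Area = ½·c·h_c  →  h_c = 2·Area/c = 2·48.16/14.1209 = 6.821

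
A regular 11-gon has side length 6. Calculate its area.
For a regular 11-gon with side length s = 6:
Apothem a = s / (2*tan(pi/11)) = 6 / (2*tan(pi/11)) ≈ 10.2171
Perimeter P = 11 * 6 = 66
Area = (1/2) * P * a = (1/2) * 66 * 10.2171 = 337.16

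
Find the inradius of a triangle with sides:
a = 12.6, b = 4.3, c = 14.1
s = (a+b+c)/2 = (12.6+4.3+14.1)/2 = 15.5
Area = √(s(s-a)(s-b)(s-c)) = √(15.5·2.9·11.2·1.4) = 26.5484
r = Area/s = 26.5484/15.5 = 1.713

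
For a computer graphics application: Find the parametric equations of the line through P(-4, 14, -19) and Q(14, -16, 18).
Direction vector d = Q - P = (18, -30, 37)
x = -4 + 18t, y = 14 - 30t, z = -19 + 37t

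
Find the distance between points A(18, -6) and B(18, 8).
Using the distance formula: d = sqrt((x₂-x₁)² + (y₂-y₁)²)
dx = 18 - 18 = 0
dy = 8 - (-6) = 14
d = sqrt(0² + 14²) = sqrt(0 + 196) = sqrt(196) = 14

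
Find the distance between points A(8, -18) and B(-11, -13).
Using the distance formula: d = sqrt((x₂-x₁)² + (y₂-y₁)²)
dx = (-11) - 8 = -19
dy = (-13) - (-18) = 5
d = sqrt((-19)² + 5²) = sqrt(361 + 25) = sqrt(386) = 19.65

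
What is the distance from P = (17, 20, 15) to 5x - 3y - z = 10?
d = |5(17) + (-3)(20) + (-1)(15) - (10)| / √(5² + (-3)² + (-1)²) = 0/√35 = 0.0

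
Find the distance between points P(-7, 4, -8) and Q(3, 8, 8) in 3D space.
d = √[(10)² + (4)² + (16)²] = √372 = 19.29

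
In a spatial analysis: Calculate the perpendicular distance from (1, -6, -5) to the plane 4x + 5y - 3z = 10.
d = |4(1) + 5(-6) + (-3)(-5) - (10)| / √(4² + 5² + (-3)²) = 21/√50 = 2.97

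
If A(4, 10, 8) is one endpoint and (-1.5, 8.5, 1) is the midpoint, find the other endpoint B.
B = (2×(-1.5) - 4, 2×8.5 - 10, 2×1 - 8) = (-7, 7, -6)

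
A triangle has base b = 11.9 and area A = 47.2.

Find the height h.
A = ½bh  →  h = 2A/b
h = 2·47.2/11.9 = 7.933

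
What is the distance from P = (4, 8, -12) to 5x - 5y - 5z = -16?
d = |5(4) + (-5)(8) + (-5)(-12) - (-16)| / √(5² + (-5)² + (-5)²) = 56/√75 = 6.466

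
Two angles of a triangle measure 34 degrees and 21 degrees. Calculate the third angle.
Sum of angles in a triangle = 180 degrees
Third angle = 180 - 34 - 21
Third angle = 125 degrees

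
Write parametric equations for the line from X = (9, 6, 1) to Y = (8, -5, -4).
Direction vector d = Y - X = (-1, -11, -5)
x = 9 - t, y = 6 - 11t, z = 1 - 5t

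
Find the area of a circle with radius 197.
Area = pi * r²
Area = pi * 197²
Area = pi * 38809
Area = 121922.07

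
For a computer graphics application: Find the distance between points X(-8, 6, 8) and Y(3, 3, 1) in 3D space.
d = √[(11)² + (-3)² + (-7)²] = √179 = 13.38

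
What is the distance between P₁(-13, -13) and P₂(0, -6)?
Using the distance formula: d = sqrt((x₂-x₁)² + (y₂-y₁)²)
dx = 0 - (-13) = 13
dy = (-6) - (-13) = 7
d = sqrt(13² + 7²) = sqrt(169 + 49) = sqrt(218) = 14.76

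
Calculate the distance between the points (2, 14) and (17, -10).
Using the distance formula: d = sqrt((x₂-x₁)² + (y₂-y₁)²)
dx = 17 - 2 = 15
dy = (-10) - 14 = -24
d = sqrt(15² + (-24)²) = sqrt(225 + 576) = sqrt(801) = 28.30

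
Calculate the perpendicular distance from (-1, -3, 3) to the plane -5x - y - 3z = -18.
d = |(-5)(-1) + (-1)(-3) + (-3)(3) - (-18)| / √((-5)² + (-1)² + (-3)²) = 17/√35 = 2.874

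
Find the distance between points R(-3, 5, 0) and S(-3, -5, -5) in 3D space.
d = √[(0)² + (-10)² + (-5)²] = √125 = 11.18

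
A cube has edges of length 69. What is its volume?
Volume = s³
Volume = 69³
Volume = 328509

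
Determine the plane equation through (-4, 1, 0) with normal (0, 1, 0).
d = n·P = (0)(-4) + (1)(1) + (0)(0) = 1
Plane: y = 1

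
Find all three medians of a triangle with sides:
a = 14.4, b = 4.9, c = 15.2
Using m_x = ½√(2y² + 2z² - x²):
m_a = ½√(2·4.9² + 2·15.2² - 14.4²) = ½√302.74 = 8.7
m_b = ½√(2·14.4² + 2·15.2² - 4.9²) = ½√852.79 = 14.6
m_c = ½√(2·14.4² + 2·4.9² - 15.2²) = ½√231.7 = 7.611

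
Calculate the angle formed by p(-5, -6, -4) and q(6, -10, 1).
p·q = 26, |p|² = 77, |q|² = 137
cos θ = 26/√10549 ≈ 0.2531
θ ≈ 75.34°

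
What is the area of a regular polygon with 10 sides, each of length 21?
For a regular 10-gon with side length s = 21:
Apothem a = s / (2*tan(pi/10)) = 21 / (2*tan(pi/10)) ≈ 32.3157
Perimeter P = 10 * 21 = 210
Area = (1/2) * P * a = (1/2) * 210 * 32.3157 = 3393.15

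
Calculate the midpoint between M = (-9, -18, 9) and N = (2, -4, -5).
Midpoint = ((-9+2)/2, (-18-4)/2, (9-5)/2) = (-3.5, -11, 2)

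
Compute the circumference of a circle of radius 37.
Circumference = 2 * pi * r
Circumference = 2 * pi * 37
Circumference = 232.48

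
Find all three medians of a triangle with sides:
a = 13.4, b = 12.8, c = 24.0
Using m_x = ½√(2y² + 2z² - x²):
m_a = ½√(2·12.8² + 2·24.0² - 13.4²) = ½√1300.12 = 18.03
m_b = ½√(2·13.4² + 2·24.0² - 12.8²) = ½√1347.28 = 18.35
m_c = ½√(2·13.4² + 2·12.8² - 24.0²) = ½√110.8 = 5.263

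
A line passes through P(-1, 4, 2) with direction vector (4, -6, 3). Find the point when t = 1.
P(1) = (-1 + 4(1), 4 + (-6)(1), 2 + 3(1)) = (3, -2, 5)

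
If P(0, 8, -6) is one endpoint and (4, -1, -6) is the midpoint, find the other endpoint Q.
Q = (2×4 - 0, 2×(-1) - 8, 2×(-6) - (-6)) = (8, -10, -6)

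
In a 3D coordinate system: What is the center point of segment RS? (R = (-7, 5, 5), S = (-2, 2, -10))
Midpoint = ((-7-2)/2, (5+2)/2, (5-10)/2) = (-4.5, 3.5, -2.5)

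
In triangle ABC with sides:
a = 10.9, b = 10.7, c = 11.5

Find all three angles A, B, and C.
By the law of cosines:
cos(A) = (b² + c² - a²)/(2bc) = 0.519829  →  A = 58.68°
cos(B) = (a² + c² - b²)/(2ac) = 0.544755  →  B = 56.99°
cos(C) = (a² + b² - c²)/(2ab) = 0.433208  →  C = 64.33°
Check: A + B + C = 180.0° ✓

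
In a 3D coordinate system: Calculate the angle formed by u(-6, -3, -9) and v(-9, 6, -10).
u·v = 126, |u|² = 126, |v|² = 217
cos θ = 126/√27342 ≈ 0.762
θ ≈ 40.36°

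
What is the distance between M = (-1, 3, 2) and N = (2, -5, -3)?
d = √[(3)² + (-8)² + (-5)²] = √98 = 9.899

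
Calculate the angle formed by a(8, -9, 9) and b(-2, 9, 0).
a·b = -97, |a|² = 226, |b|² = 85
cos θ = -97/√19210 ≈ -0.6999
θ ≈ 134.4°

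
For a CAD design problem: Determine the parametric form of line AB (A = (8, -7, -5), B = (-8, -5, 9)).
Direction vector d = B - A = (-16, 2, 14)
x = 8 - 16t, y = -7 + 2t, z = -5 + 14t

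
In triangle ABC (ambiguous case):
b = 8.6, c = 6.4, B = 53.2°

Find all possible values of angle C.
sin(C)/c = sin(B)/b  →  sin(C) = c·sin(B)/b = 6.4·sin(53.2°)/8.6 = 0.595893
C₁ = arcsin(0.595893) = 36.58°,  C₂ = 180° - C₁ = 143.42°
Check C₂: A = 180° - 53.2° - 143.42° = -16.62° ≤ 0, rejected
C = 36.58° (one solution)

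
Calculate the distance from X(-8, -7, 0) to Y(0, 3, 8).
d = √[(8)² + (10)² + (8)²] = √228 = 15.1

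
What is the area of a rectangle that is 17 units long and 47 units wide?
Area = length * width
Area = 17 * 47
Area = 799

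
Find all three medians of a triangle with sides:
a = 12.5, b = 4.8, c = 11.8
Using m_x = ½√(2y² + 2z² - x²):
m_a = ½√(2·4.8² + 2·11.8² - 12.5²) = ½√168.31 = 6.487
m_b = ½√(2·12.5² + 2·11.8² - 4.8²) = ½√567.94 = 11.92
m_c = ½√(2·12.5² + 2·4.8² - 11.8²) = ½√219.34 = 7.405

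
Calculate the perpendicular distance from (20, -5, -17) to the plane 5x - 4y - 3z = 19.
d = |5(20) + (-4)(-5) + (-3)(-17) - (19)| / √(5² + (-4)² + (-3)²) = 152/√50 = 21.5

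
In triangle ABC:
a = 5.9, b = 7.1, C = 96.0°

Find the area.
Using A = ½ab·sin(C):
A = ½·5.9·7.1·sin(96.0°) = ½·41.89·0.994522 = 20.83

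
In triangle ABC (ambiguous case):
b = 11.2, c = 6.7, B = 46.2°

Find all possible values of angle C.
sin(C)/c = sin(B)/b  →  sin(C) = c·sin(B)/b = 6.7·sin(46.2°)/11.2 = 0.431767
C₁ = arcsin(0.431767) = 25.58°,  C₂ = 180° - C₁ = 154.42°
Check C₂: A = 180° - 46.2° - 154.42° = -20.62° ≤ 0, rejected
C = 25.58° (one solution)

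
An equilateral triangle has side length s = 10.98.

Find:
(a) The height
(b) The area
(a) Height h = s·√3/2 = 10.98·√3/2 = 9.509
(b) Area = (√3/4)·s² = (√3/4)·10.98² = (√3/4)·120.56 = 52.2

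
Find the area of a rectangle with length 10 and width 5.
Area = length * width
Area = 10 * 5
Area = 50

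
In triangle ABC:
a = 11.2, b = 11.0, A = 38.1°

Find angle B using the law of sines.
sin(B)/b = sin(A)/a
sin(B) = b·sin(A)/a = 11.0·sin(38.1°)/11.2 = 0.606017
B = arcsin(0.606017) = 37.3°  (b ≤ a, so B ≤ A and the acute solution is unique)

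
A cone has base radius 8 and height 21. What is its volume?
Volume = (1/3) * pi * r² * h
Volume = (1/3) * pi * 8² * 21
Volume = (1/3) * pi * 64 * 21
Volume = (1/3) * pi * 1344
Volume = 1407.43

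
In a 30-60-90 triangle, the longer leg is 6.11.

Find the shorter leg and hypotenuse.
In a 30-60-90 triangle, sides are in ratio 1 : √3 : 2.
Long leg = short leg·√3  →  short leg = 6.11/√3 = 3.528
Hypotenuse = 2·(short leg) = 2·6.11/√3 = 7.055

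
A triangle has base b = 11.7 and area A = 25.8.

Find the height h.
A = ½bh  →  h = 2A/b
h = 2·25.8/11.7 = 4.41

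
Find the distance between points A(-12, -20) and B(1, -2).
Using the distance formula: d = sqrt((x₂-x₁)² + (y₂-y₁)²)
dx = 1 - (-12) = 13
dy = (-2) - (-20) = 18
d = sqrt(13² + 18²) = sqrt(169 + 324) = sqrt(493) = 22.20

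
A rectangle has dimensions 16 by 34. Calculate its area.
Area = length * width
Area = 16 * 34
Area = 544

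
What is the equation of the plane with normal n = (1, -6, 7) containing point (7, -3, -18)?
d = n·P = (1)(7) + (-6)(-3) + (7)(-18) = -101
Plane: x - 6y + 7z = -101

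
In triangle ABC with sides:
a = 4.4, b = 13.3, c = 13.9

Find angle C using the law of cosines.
cos(C) = (a² + b² - c²)/(2ab)
cos(C) = (4.4² + 13.3² - 13.9²)/(2·4.4·13.3) = 3.04/117.04 = 0.025974
C = arccos(0.025974) = 88.51°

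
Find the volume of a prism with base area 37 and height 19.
Volume = base area * height
Volume = 37 * 19
Volume = 703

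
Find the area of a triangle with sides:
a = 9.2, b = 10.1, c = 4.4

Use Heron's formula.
s = (a+b+c)/2 = (9.2+10.1+4.4)/2 = 11.85
A = √(s(s-a)(s-b)(s-c)) = √(11.85·2.65·1.75·7.45)
A = √409.41 = 20.23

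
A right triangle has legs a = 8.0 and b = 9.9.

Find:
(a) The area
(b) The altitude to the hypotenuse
(a) Area = ½ab = ½·8.0·9.9 = 39.6
(b) Hypotenuse c = √(8.0² + 9.9²) = √162.01 = 12.7283
    Area = ½·c·h_c  →  h_c = 2·Area/c = 2·39.6/12.7283 = 6.222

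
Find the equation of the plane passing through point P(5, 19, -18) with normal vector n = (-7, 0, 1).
d = n·P = (-7)(5) + (0)(19) + (1)(-18) = -53
Plane: -7x + z = -53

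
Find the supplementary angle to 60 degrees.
Supplementary angles sum to 180 degrees.
Other angle = 180 - 60
Other angle = 120 degrees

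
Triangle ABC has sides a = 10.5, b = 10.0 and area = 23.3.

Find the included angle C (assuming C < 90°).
Area = ½ab·sin(C)  →  sin(C) = 2·Area/(ab)
sin(C) = 2·23.3/(10.5·10.0) = 0.443810
C = arcsin(0.443810) = 26.35°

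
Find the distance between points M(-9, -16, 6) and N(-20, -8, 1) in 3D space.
d = √[(-11)² + (8)² + (-5)²] = √210 = 14.49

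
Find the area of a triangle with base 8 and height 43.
Area = (1/2) * base * height
Area = (1/2) * 8 * 43
Area = 172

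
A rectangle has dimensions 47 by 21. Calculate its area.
Area = length * width
Area = 47 * 21
Area = 987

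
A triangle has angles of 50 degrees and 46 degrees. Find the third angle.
Sum of angles in a triangle = 180 degrees
Third angle = 180 - 50 - 46
Third angle = 84 degrees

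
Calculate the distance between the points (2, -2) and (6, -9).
Using the distance formula: d = sqrt((x₂-x₁)² + (y₂-y₁)²)
dx = 6 - 2 = 4
dy = (-9) - (-2) = -7
d = sqrt(4² + (-7)²) = sqrt(16 + 49) = sqrt(65) = 8.06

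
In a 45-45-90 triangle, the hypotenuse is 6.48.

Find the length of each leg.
In a 45-45-90 triangle, hypotenuse = leg·√2  →  leg = hypotenuse/√2
leg = 6.48/√2 = 4.582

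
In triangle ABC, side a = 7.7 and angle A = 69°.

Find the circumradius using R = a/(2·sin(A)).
R = a/(2·sin(A)) = 7.7/(2·sin(69°))
R = 7.7/(2·0.933580) = 7.7/1.867161 = 4.124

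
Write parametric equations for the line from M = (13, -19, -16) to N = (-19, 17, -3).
Direction vector d = N - M = (-32, 36, 13)
x = 13 - 32t, y = -19 + 36t, z = -16 + 13t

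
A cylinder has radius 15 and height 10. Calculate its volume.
Volume = pi * r² * h
Volume = pi * 15² * 10
Volume = pi * 225 * 10
Volume = pi * 2250
Volume = 7068.58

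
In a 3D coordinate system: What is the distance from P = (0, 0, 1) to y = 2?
d = |0(0) + 1(0) + 0(1) - (2)| / √(0² + 1² + 0²) = 2/√1 = 2.0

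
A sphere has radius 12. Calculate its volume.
Volume = (4/3) * pi * r³
Volume = (4/3) * pi * 12³
Volume = (4/3) * pi * 1728
Volume = 7238.23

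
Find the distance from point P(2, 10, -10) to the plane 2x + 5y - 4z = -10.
d = |2(2) + 5(10) + (-4)(-10) - (-10)| / √(2² + 5² + (-4)²) = 104/√45 = 15.5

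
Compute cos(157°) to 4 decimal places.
cos(157 degrees) = -0.9205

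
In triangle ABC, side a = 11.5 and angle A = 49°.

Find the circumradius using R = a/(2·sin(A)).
R = a/(2·sin(A)) = 11.5/(2·sin(49°))
R = 11.5/(2·0.754710) = 11.5/1.509419 = 7.619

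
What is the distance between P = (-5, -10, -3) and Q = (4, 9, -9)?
d = √[(9)² + (19)² + (-6)²] = √478 = 21.86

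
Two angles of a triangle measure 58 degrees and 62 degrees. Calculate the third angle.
Sum of angles in a triangle = 180 degrees
Third angle = 180 - 58 - 62
Third angle = 60 degrees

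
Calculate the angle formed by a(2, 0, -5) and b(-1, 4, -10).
a·b = 48, |a|² = 29, |b|² = 117
cos θ = 48/√3393 ≈ 0.824
θ ≈ 34.51°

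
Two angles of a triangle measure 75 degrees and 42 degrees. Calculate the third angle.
Sum of angles in a triangle = 180 degrees
Third angle = 180 - 75 - 42
Third angle = 63 degrees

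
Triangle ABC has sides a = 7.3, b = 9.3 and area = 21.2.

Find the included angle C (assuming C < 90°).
Area = ½ab·sin(C)  →  sin(C) = 2·Area/(ab)
sin(C) = 2·21.2/(7.3·9.3) = 0.624540
C = arcsin(0.624540) = 38.65°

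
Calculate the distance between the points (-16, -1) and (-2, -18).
Using the distance formula: d = sqrt((x₂-x₁)² + (y₂-y₁)²)
dx = (-2) - (-16) = 14
dy = (-18) - (-1) = -17
d = sqrt(14² + (-17)²) = sqrt(196 + 289) = sqrt(485) = 22.02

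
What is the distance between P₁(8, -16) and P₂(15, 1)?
Using the distance formula: d = sqrt((x₂-x₁)² + (y₂-y₁)²)
dx = 15 - 8 = 7
dy = 1 - (-16) = 17
d = sqrt(7² + 17²) = sqrt(49 + 289) = sqrt(338) = 18.38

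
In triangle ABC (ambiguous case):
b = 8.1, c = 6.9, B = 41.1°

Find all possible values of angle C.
sin(C)/c = sin(B)/b  →  sin(C) = c·sin(B)/b = 6.9·sin(41.1°)/8.1 = 0.559986
C₁ = arcsin(0.559986) = 34.05°,  C₂ = 180° - C₁ = 145.95°
Check C₂: A = 180° - 41.1° - 145.95° = -7.05° ≤ 0, rejected
C = 34.05° (one solution)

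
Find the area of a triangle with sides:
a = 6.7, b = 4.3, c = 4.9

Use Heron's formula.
s = (a+b+c)/2 = (6.7+4.3+4.9)/2 = 7.95
A = √(s(s-a)(s-b)(s-c)) = √(7.95·1.25·3.65·3.05)
A = √110.629 = 10.52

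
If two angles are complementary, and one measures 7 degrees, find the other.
Complementary angles sum to 90 degrees.
Other angle = 90 - 7
Other angle = 83 degrees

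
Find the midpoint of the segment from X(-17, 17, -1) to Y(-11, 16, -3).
Midpoint = ((-17-11)/2, (17+16)/2, (-1-3)/2) = (-14, 16.5, -2)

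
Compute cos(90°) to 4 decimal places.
cos(90 degrees) = 0
Decimal approximation: 0.0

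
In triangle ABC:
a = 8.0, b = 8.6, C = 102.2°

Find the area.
Using A = ½ab·sin(C):
A = ½·8.0·8.6·sin(102.2°) = ½·68.8·0.977416 = 33.62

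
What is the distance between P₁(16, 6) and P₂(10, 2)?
Using the distance formula: d = sqrt((x₂-x₁)² + (y₂-y₁)²)
dx = 10 - 16 = -6
dy = 2 - 6 = -4
d = sqrt((-6)² + (-4)²) = sqrt(36 + 16) = sqrt(52) = 7.21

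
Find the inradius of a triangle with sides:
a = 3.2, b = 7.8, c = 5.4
s = (a+b+c)/2 = (3.2+7.8+5.4)/2 = 8.2
Area = √(s(s-a)(s-b)(s-c)) = √(8.2·5·0.4·2.8) = 6.77643
r = Area/s = 6.77643/8.2 = 0.8264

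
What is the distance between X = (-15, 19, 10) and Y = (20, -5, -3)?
d = √[(35)² + (-24)² + (-13)²] = √1970 = 44.38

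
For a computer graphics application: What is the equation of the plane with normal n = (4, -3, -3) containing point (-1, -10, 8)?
d = n·P = (4)(-1) + (-3)(-10) + (-3)(8) = 2
Plane: 4x - 3y - 3z = 2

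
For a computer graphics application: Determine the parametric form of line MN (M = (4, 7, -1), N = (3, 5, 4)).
Direction vector d = N - M = (-1, -2, 5)
x = 4 - t, y = 7 - 2t, z = -1 + 5t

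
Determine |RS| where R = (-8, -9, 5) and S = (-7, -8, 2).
d = √[(1)² + (1)² + (-3)²] = √11 = 3.317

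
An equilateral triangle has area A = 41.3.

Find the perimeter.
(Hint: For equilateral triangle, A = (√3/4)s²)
A = (√3/4)s²  →  s² = 4A/√3 = 4·41.3/√3 = 95.3783
s = 9.76618
Perimeter = 3s = 29.3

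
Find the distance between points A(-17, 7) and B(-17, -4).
Using the distance formula: d = sqrt((x₂-x₁)² + (y₂-y₁)²)
dx = (-17) - (-17) = 0
dy = (-4) - 7 = -11
d = sqrt(0² + (-11)²) = sqrt(0 + 121) = sqrt(121) = 11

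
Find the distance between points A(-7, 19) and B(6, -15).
Using the distance formula: d = sqrt((x₂-x₁)² + (y₂-y₁)²)
dx = 6 - (-7) = 13
dy = (-15) - 19 = -34
d = sqrt(13² + (-34)²) = sqrt(169 + 1156) = sqrt(1325) = 36.40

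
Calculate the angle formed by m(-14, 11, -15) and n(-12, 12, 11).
m·n = 135, |m|² = 542, |n|² = 409
cos θ = 135/√221678 ≈ 0.2867
θ ≈ 73.34°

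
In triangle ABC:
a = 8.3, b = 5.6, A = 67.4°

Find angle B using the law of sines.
sin(B)/b = sin(A)/a
sin(B) = b·sin(A)/a = 5.6·sin(67.4°)/8.3 = 0.622889
B = arcsin(0.622889) = 38.53°  (b ≤ a, so B ≤ A and the acute solution is unique)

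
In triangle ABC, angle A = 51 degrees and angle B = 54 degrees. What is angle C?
Sum of angles in a triangle = 180 degrees
Third angle = 180 - 51 - 54
Third angle = 75 degrees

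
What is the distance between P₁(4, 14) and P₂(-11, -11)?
Using the distance formula: d = sqrt((x₂-x₁)² + (y₂-y₁)²)
dx = (-11) - 4 = -15
dy = (-11) - 14 = -25
d = sqrt((-15)² + (-25)²) = sqrt(225 + 625) = sqrt(850) = 29.15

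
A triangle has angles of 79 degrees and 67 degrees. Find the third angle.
Sum of angles in a triangle = 180 degrees
Third angle = 180 - 79 - 67
Third angle = 34 degrees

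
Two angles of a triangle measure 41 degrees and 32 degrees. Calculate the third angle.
Sum of angles in a triangle = 180 degrees
Third angle = 180 - 41 - 32
Third angle = 107 degrees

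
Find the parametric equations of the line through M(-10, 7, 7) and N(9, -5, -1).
Direction vector d = N - M = (19, -12, -8)
x = -10 + 19t, y = 7 - 12t, z = 7 - 8t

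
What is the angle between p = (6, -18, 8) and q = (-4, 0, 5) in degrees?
p·q = 16, |p|² = 424, |q|² = 41
cos θ = 16/√17384 ≈ 0.1214
θ ≈ 83.03°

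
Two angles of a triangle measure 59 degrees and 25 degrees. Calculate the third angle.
Sum of angles in a triangle = 180 degrees
Third angle = 180 - 59 - 25
Third angle = 96 degrees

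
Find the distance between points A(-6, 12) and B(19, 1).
Using the distance formula: d = sqrt((x₂-x₁)² + (y₂-y₁)²)
dx = 19 - (-6) = 25
dy = 1 - 12 = -11
d = sqrt(25² + (-11)²) = sqrt(625 + 121) = sqrt(746) = 27.31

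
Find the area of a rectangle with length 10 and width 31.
Area = length * width
Area = 10 * 31
Area = 310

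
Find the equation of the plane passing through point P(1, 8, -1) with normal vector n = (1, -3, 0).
d = n·P = (1)(1) + (-3)(8) + (0)(-1) = -23
Plane: x - 3y = -23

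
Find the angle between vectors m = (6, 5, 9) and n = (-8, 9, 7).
m·n = 60, |m|² = 142, |n|² = 194
cos θ = 60/√27548 ≈ 0.3615
θ ≈ 68.81°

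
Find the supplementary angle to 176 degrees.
Supplementary angles sum to 180 degrees.
Other angle = 180 - 176
Other angle = 4 degrees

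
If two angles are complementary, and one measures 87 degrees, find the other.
Complementary angles sum to 90 degrees.
Other angle = 90 - 87
Other angle = 3 degrees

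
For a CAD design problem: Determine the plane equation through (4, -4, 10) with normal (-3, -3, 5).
d = n·P = (-3)(4) + (-3)(-4) + (5)(10) = 50
Plane: -3x - 3y + 5z = 50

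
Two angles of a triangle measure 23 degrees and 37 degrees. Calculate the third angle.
Sum of angles in a triangle = 180 degrees
Third angle = 180 - 23 - 37
Third angle = 120 degrees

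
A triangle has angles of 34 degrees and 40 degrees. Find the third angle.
Sum of angles in a triangle = 180 degrees
Third angle = 180 - 34 - 40
Third angle = 106 degrees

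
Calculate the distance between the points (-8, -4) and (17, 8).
Using the distance formula: d = sqrt((x₂-x₁)² + (y₂-y₁)²)
dx = 17 - (-8) = 25
dy = 8 - (-4) = 12
d = sqrt(25² + 12²) = sqrt(625 + 144) = sqrt(769) = 27.73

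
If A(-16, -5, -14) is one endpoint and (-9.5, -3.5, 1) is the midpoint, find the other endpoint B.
B = (2×(-9.5) - (-16), 2×(-3.5) - (-5), 2×1 - (-14)) = (-3, -2, 16)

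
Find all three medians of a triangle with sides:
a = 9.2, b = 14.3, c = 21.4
Using m_x = ½√(2y² + 2z² - x²):
m_a = ½√(2·14.3² + 2·21.4² - 9.2²) = ½√1240.26 = 17.61
m_b = ½√(2·9.2² + 2·21.4² - 14.3²) = ½√880.71 = 14.84
m_c = ½√(2·9.2² + 2·14.3² - 21.4²) = ½√120.3 = 5.484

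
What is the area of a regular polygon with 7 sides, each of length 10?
For a regular 7-gon with side length s = 10:
Apothem a = s / (2*tan(pi/7)) = 10 / (2*tan(pi/7)) ≈ 10.3826
Perimeter P = 7 * 10 = 70
Area = (1/2) * P * a = (1/2) * 70 * 10.3826 = 363.39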